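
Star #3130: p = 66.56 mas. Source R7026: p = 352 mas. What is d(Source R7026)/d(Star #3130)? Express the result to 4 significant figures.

0.1891

Since d = 1/p, d_B/d_A = p_A/p_B.
= 66.56 / 352 = 0.18909.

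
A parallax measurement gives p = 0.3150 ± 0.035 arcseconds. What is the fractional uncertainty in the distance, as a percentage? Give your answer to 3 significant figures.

11.1%

For d = 1/p, |σ_d/d| = |σ_p/p|.
σ_p/p = 0.035 / 0.3150 = 0.11111 = 11.111%.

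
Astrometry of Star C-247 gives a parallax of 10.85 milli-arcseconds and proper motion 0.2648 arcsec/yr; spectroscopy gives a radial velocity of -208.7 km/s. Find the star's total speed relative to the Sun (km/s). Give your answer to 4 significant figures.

d = 1/p = 1/0.01085″ = 92.166 pc.
v_t = 4.740 μ d = 4.740 × 0.2648 × 92.166 = 115.68 km/s.
v = √(v_r² + v_t²) = √((-208.7)² + 115.68²) = √56937.6 = 238.62 km/s.

238.6 km/s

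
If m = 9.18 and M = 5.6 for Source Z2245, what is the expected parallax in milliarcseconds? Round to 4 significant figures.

m − M = 9.18 − 5.6 = 3.58.
d = 10^((m−M)/5 + 1) = 10^1.716 = 52 pc.
p = 1/d = 1/52 = 0.019231 arcsec = 19.231 mas.

19.23 mas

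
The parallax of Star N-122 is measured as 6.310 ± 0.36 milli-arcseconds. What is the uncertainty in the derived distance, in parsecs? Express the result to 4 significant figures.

9.042 pc

d = 1/p, so σ_d = σ_p / p².
σ_d = 0.000360 / (0.006310)² = 0.000360 / 0.000039816 = 9.0416 pc.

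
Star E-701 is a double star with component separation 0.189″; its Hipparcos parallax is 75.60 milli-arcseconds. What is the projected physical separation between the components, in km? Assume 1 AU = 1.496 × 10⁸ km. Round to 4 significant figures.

3.740 × 10^8 km

d = 1/p = 1/0.07560″ = 13.228 pc.
At distance d (pc), an angle of θ arcsec spans θ·d AU: s = 0.189 × 13.228 = 2.5001 AU.
= 2.5001 × 1.496 × 10⁸ km = 3.7401 × 10^8 km.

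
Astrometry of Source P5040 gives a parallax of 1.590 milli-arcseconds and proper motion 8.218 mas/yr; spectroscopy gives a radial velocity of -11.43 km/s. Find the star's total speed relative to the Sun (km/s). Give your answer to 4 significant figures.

d = 1/p = 1/0.001590″ = 628.93 pc.
μ = 8.218 mas/yr = 0.008218 ″/yr.
v_t = 4.740 μ d = 4.740 × 0.008218 × 628.93 = 24.499 km/s.
v = √(v_r² + v_t²) = √((-11.43)² + 24.499²) = √730.846 = 27.034 km/s.

27.03 km/s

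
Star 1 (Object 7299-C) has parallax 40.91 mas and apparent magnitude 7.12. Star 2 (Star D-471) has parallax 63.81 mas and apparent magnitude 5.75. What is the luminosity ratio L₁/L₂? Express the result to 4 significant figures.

L₁/L₂ = 0.6888

d₁ = 1/p₁ = 1/0.04091″ = 24.444 pc; d₂ = 1/p₂ = 1/0.06381″ = 15.672 pc.
M₁ = m₁ − 5 log₁₀ d₁ + 5 = 7.12 − 6.9409 + 5 = 5.1791.
M₂ = 5.75 − 5.9756 + 5 = 4.7744.
L₁/L₂ = 10^(0.4(M₂ − M₁)) = 10^(0.4 × (-0.4047)) = 10^(-0.16188) = 0.68884.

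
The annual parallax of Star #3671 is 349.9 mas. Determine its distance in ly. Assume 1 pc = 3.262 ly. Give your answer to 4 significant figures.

9.323 ly

p = 349.9 mas = 0.3499 arcsec.
d = 1/p = 1/0.3499 = 2.858 pc.
In light-years: 2.858 × 3.262 = 9.3228 ly.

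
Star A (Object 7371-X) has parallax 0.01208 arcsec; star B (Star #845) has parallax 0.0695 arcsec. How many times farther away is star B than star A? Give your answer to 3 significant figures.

0.174

Since d = 1/p, d_B/d_A = p_A/p_B.
= 0.01208 / 0.0695 = 0.17381.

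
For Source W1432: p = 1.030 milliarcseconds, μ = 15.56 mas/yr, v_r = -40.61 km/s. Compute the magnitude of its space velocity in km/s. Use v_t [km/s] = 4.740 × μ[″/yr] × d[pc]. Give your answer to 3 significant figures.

82.3 km/s

d = 1/p = 1/0.001030″ = 970.87 pc.
μ = 15.56 mas/yr = 0.01556 ″/yr.
v_t = 4.740 μ d = 4.740 × 0.01556 × 970.87 = 71.606 km/s.
v = √(v_r² + v_t²) = √((-40.61)² + 71.606²) = √6776.59 = 82.32 km/s.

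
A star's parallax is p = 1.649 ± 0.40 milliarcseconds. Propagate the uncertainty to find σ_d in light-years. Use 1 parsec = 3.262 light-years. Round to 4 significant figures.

d = 1/p, so σ_d = σ_p / p².
σ_d = 0.000400 / (0.001649)² = 0.000400 / 0.0000027192 = 147.1 pc = 147.1 × 3.262 ly = 479.84 ly.

479.8 ly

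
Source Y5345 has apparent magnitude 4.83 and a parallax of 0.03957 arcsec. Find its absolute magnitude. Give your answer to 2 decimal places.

d = 1/p = 1/0.03957″ = 25.272 pc.
m − M = 5 log₁₀(25.272) − 5 = 7.0132 − 5 = 2.0132.
M = m − (m − M) = 4.83 − 2.0132 = 2.82.

M = 2.82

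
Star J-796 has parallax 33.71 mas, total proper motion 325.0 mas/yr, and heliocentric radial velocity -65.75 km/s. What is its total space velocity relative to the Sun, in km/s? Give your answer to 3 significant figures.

d = 1/p = 1/0.03371″ = 29.665 pc.
μ = 325.0 mas/yr = 0.3250 ″/yr.
v_t = 4.740 μ d = 4.740 × 0.3250 × 29.665 = 45.699 km/s.
v = √(v_r² + v_t²) = √((-65.75)² + 45.699²) = √6411.46 = 80.072 km/s.

80.1 km/s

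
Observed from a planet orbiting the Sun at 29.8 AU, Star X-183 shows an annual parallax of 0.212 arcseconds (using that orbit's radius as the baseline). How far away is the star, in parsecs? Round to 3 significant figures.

141 pc

With baseline B (in AU) and parallax p (in arcsec), d = B/p parsecs.
d = 29.8 / 0.212 = 140.57 pc.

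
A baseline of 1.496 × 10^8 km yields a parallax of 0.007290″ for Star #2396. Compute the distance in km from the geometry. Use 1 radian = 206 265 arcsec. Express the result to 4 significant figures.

4.233 × 10^15 km

θ = 0.007290″ = 0.007290/206265 = 3.5343 × 10^-8 rad.
d = B/θ = (1.496 × 10^8) / (3.5343 × 10^-8) = 4.2328 × 10^15 km.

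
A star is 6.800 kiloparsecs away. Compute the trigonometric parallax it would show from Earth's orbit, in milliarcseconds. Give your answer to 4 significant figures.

0.1471 mas

d = 6.800 kpc = 6800 pc.
p = 1/d = 1/6800 = 0.00014706 arcsec.
= 0.00014706 × 1000 = 0.14706 mas.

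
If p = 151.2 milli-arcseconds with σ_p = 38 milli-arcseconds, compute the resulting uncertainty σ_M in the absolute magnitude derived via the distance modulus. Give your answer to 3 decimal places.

σ_M = 0.546 mag

M = m − 5 log₁₀ d + 5 = m + 5 log₁₀ p + 5, so ∂M/∂p = 5/(p ln 10).
σ_M = (5/ln 10) · (σ_p/p) = 2.1715 × 38/151.2 = 2.1715 × 0.25132 = 0.54574.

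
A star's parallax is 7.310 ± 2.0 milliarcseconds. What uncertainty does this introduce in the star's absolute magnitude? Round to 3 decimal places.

σ_M = 0.594 mag

M = m − 5 log₁₀ d + 5 = m + 5 log₁₀ p + 5, so ∂M/∂p = 5/(p ln 10).
σ_M = (5/ln 10) · (σ_p/p) = 2.1715 × 2.0/7.310 = 2.1715 × 0.2736 = 0.59412.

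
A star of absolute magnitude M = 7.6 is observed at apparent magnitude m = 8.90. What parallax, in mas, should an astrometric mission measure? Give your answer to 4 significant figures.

54.95 mas

m − M = 8.90 − 7.6 = 1.30.
d = 10^((m−M)/5 + 1) = 10^1.260 = 18.197 pc.
p = 1/d = 1/18.197 = 0.054954 arcsec = 54.954 mas.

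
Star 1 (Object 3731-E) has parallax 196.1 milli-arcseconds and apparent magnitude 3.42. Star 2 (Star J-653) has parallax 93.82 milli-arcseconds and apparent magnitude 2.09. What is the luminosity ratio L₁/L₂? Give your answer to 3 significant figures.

d₁ = 1/p₁ = 1/0.1961″ = 5.0994 pc; d₂ = 1/p₂ = 1/0.09382″ = 10.659 pc.
M₁ = m₁ − 5 log₁₀ d₁ + 5 = 3.42 − 3.5376 + 5 = 4.8824.
M₂ = 2.09 − 5.1386 + 5 = 1.9514.
L₁/L₂ = 10^(0.4(M₂ − M₁)) = 10^(0.4 × (-2.9310)) = 10^(-1.17240) = 0.067236.

L₁/L₂ = 0.0672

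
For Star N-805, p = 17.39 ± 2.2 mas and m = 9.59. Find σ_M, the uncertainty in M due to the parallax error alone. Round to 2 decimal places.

σ_M = 0.27 mag

M = m − 5 log₁₀ d + 5 = m + 5 log₁₀ p + 5, so ∂M/∂p = 5/(p ln 10).
σ_M = (5/ln 10) · (σ_p/p) = 2.1715 × 2.2/17.39 = 2.1715 × 0.12651 = 0.27472.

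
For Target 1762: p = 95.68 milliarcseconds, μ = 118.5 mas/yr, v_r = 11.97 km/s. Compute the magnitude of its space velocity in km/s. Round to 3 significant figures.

13.3 km/s

d = 1/p = 1/0.09568″ = 10.452 pc.
μ = 118.5 mas/yr = 0.1185 ″/yr.
v_t = 4.740 μ d = 4.740 × 0.1185 × 10.452 = 5.8708 km/s.
v = √(v_r² + v_t²) = √(11.97² + 5.8708²) = √177.747 = 13.332 km/s.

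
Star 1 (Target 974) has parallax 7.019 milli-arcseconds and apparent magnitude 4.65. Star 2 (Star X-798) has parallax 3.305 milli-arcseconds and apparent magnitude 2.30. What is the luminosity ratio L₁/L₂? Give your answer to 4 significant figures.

d₁ = 1/p₁ = 1/0.007019″ = 142.47 pc; d₂ = 1/p₂ = 1/0.003305″ = 302.57 pc.
M₁ = m₁ − 5 log₁₀ d₁ + 5 = 4.65 − 10.7686 + 5 = -1.1186.
M₂ = 2.30 − 12.4041 + 5 = -5.1041.
L₁/L₂ = 10^(0.4(M₂ − M₁)) = 10^(0.4 × (-3.9855)) = 10^(-1.59420) = 0.025457.

L₁/L₂ = 0.02546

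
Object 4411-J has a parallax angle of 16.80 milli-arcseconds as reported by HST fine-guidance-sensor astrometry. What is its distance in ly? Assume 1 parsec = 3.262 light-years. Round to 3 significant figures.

p = 16.80 milli-arcseconds = 0.01680 arcsec.
d = 1/p = 1/0.01680 = 59.524 pc.
In light-years: 59.524 × 3.262 = 194.17 ly.

194 ly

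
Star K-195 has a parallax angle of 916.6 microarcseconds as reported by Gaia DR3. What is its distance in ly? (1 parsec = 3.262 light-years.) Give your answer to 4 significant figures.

3559 ly

p = 916.6 microarcseconds = 0.0009166 arcsec.
d = 1/p = 1/0.0009166 = 1091 pc.
In light-years: 1091 × 3.262 = 3558.8 ly.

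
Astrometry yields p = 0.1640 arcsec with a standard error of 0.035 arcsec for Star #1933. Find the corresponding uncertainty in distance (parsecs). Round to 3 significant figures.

1.30 pc

d = 1/p, so σ_d = σ_p / p².
σ_d = 0.0350 / (0.1640)² = 0.0350 / 0.026896 = 1.3013 pc.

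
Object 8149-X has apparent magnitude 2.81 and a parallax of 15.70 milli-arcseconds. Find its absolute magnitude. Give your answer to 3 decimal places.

d = 1/p = 1/0.01570″ = 63.694 pc.
m − M = 5 log₁₀(63.694) − 5 = 9.0205 − 5 = 4.0205.
M = m − (m − M) = 2.81 − 4.0205 = -1.211.

M = -1.211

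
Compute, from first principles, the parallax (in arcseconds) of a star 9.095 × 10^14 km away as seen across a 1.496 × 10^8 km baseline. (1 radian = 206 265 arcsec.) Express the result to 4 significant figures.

θ ≈ B/d = (1.496 × 10^8) / (9.095 × 10^14) = 1.6449 × 10^-7 rad.
In arcseconds: 1.6449 × 10^-7 × 206265 = 0.033929″.

0.03393 arcsec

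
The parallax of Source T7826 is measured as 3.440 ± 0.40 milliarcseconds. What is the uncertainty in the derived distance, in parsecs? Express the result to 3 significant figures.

33.8 pc

d = 1/p, so σ_d = σ_p / p².
σ_d = 0.000400 / (0.003440)² = 0.000400 / 0.000011834 = 33.801 pc.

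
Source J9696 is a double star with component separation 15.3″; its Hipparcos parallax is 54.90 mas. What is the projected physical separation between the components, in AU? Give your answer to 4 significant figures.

278.7 AU

d = 1/p = 1/0.05490″ = 18.215 pc.
At distance d (pc), an angle of θ arcsec spans θ·d AU: s = 15.3 × 18.215 = 278.69 AU.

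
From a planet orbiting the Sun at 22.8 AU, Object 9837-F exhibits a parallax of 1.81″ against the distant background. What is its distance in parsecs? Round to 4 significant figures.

With baseline B (in AU) and parallax p (in arcsec), d = B/p parsecs.
d = 22.8 / 1.81 = 12.597 pc.

12.60 pc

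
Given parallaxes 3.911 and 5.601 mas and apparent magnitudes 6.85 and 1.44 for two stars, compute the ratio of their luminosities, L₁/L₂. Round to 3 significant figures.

d₁ = 1/p₁ = 1/0.003911″ = 255.69 pc; d₂ = 1/p₂ = 1/0.005601″ = 178.54 pc.
M₁ = m₁ − 5 log₁₀ d₁ + 5 = 6.85 − 12.0386 + 5 = -0.1886.
M₂ = 1.44 − 11.2587 + 5 = -4.8187.
L₁/L₂ = 10^(0.4(M₂ − M₁)) = 10^(0.4 × (-4.6301)) = 10^(-1.85204) = 0.014059.

L₁/L₂ = 0.0141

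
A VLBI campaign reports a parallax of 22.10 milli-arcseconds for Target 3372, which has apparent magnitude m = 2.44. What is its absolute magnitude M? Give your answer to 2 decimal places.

M = -0.84

d = 1/p = 1/0.02210″ = 45.249 pc.
m − M = 5 log₁₀(45.249) − 5 = 8.2780 − 5 = 3.2780.
M = m − (m − M) = 2.44 − 3.2780 = -0.84.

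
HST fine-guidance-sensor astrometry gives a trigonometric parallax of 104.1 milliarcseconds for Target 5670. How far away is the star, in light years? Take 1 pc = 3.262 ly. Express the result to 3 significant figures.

31.3 light years

p = 104.1 milliarcseconds = 0.1041 arcsec.
d = 1/p = 1/0.1041 = 9.6061 pc.
In light-years: 9.6061 × 3.262 = 31.335 ly.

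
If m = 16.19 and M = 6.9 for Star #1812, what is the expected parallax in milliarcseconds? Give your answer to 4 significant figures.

m − M = 16.19 − 6.9 = 9.29.
d = 10^((m−M)/5 + 1) = 10^2.858 = 721.11 pc.
p = 1/d = 1/721.11 = 0.0013868 arcsec = 1.3868 mas.

1.387 mas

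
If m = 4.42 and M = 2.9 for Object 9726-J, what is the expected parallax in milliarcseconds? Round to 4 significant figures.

m − M = 4.42 − 2.9 = 1.52.
d = 10^((m−M)/5 + 1) = 10^1.304 = 20.137 pc.
p = 1/d = 1/20.137 = 0.04966 arcsec = 49.66 mas.

49.66 mas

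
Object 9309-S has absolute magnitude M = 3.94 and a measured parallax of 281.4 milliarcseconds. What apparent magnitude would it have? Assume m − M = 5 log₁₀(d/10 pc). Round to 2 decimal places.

d = 1/p = 1/0.2814″ = 3.5537 pc.
m − M = 5 log₁₀ d − 5 = 5 log₁₀(3.5537) − 5 = 2.7534 − 5 = -2.2466.
m = M + (m − M) = 3.94 + (-2.2466) = 1.69.

m = 1.69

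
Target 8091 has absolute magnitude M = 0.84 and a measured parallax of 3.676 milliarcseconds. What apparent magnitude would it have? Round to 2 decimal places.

m = 8.01

d = 1/p = 1/0.003676″ = 272.03 pc.
m − M = 5 log₁₀ d − 5 = 5 log₁₀(272.03) − 5 = 12.1731 − 5 = 7.1731.
m = M + (m − M) = 0.84 + 7.1731 = 8.01.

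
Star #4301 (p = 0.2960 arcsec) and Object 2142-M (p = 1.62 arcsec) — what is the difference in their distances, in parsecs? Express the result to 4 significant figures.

2.761 pc

d_A = 1/0.2960″ = 3.3784 pc; d_B = 1/1.620″ = 0.61728 pc.
|d_B − d_A| = |0.61728 − 3.3784| = 2.7611 pc.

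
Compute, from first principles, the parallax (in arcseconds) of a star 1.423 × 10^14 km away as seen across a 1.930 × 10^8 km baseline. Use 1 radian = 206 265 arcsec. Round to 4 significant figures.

θ ≈ B/d = (1.930 × 10^8) / (1.423 × 10^14) = 1.3563 × 10^-6 rad.
In arcseconds: 1.3563 × 10^-6 × 206265 = 0.27976″.

0.2798 arcsec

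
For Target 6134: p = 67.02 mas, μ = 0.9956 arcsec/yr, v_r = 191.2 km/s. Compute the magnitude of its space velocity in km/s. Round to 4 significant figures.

203.8 km/s

d = 1/p = 1/0.06702″ = 14.921 pc.
v_t = 4.740 μ d = 4.740 × 0.9956 × 14.921 = 70.414 km/s.
v = √(v_r² + v_t²) = √(191.2² + 70.414²) = √41515.6 = 203.75 km/s.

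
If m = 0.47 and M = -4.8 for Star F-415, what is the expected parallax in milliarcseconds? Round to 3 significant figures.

8.83 mas

m − M = 0.47 − (-4.8) = 5.27.
d = 10^((m−M)/5 + 1) = 10^2.054 = 113.24 pc.
p = 1/d = 1/113.24 = 0.0088308 arcsec = 8.8308 mas.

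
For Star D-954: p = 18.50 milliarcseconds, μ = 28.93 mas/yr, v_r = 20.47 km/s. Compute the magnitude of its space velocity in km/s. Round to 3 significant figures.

21.8 km/s

d = 1/p = 1/0.01850″ = 54.054 pc.
μ = 28.93 mas/yr = 0.02893 ″/yr.
v_t = 4.740 μ d = 4.740 × 0.02893 × 54.054 = 7.4123 km/s.
v = √(v_r² + v_t²) = √(20.47² + 7.4123²) = √473.963 = 21.771 km/s.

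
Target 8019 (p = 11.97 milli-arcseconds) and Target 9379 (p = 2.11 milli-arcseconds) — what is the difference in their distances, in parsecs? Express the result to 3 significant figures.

d_A = 1/0.01197″ = 83.542 pc; d_B = 1/0.002110″ = 473.93 pc.
|d_B − d_A| = |473.93 − 83.542| = 390.39 pc.

390 pc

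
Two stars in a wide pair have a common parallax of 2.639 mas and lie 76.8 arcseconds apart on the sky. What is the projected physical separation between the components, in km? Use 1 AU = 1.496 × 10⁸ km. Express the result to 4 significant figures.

4.354 × 10^12 km

d = 1/p = 1/0.002639″ = 378.93 pc.
At distance d (pc), an angle of θ arcsec spans θ·d AU: s = 76.8 × 378.93 = 29102 AU.
= 29102 × 1.496 × 10⁸ km = 4.3537 × 10^12 km.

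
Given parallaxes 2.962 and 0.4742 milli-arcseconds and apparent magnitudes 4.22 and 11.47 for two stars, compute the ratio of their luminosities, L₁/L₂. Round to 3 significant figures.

d₁ = 1/p₁ = 1/0.002962″ = 337.61 pc; d₂ = 1/p₂ = 1/0.0004742″ = 2108.8 pc.
M₁ = m₁ − 5 log₁₀ d₁ + 5 = 4.22 − 12.6421 + 5 = -3.4221.
M₂ = 11.47 − 16.6202 + 5 = -0.1502.
L₁/L₂ = 10^(0.4(M₂ − M₁)) = 10^(0.4 × 3.2719) = 10^1.30876 = 20.359.

L₁/L₂ = 20.4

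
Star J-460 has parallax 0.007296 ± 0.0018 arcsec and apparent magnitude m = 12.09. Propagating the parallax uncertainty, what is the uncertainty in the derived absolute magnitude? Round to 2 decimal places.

σ_M = 0.54 mag

M = m − 5 log₁₀ d + 5 = m + 5 log₁₀ p + 5, so ∂M/∂p = 5/(p ln 10).
σ_M = (5/ln 10) · (σ_p/p) = 2.1715 × 0.0018/0.007296 = 2.1715 × 0.24671 = 0.53573.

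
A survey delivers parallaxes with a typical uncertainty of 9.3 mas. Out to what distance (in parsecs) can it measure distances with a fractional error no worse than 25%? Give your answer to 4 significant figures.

26.88 pc

σ_d/d = σ_p/p, so the condition is σ_p/p ≤ 0.25, i.e. p ≥ σ_p/0.25.
p_min = 9.3/0.25 = 37.2 mas = 0.0372 arcsec.
d_max = 1/p_min = 1/0.0372 = 26.882 pc.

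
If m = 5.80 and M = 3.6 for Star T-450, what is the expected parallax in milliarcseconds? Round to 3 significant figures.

36.3 mas

m − M = 5.80 − 3.6 = 2.20.
d = 10^((m−M)/5 + 1) = 10^1.440 = 27.542 pc.
p = 1/d = 1/27.542 = 0.036308 arcsec = 36.308 mas.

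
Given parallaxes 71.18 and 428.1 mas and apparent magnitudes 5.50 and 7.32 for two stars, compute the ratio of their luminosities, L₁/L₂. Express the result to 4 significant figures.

L₁/L₂ = 193.4

d₁ = 1/p₁ = 1/0.07118″ = 14.049 pc; d₂ = 1/p₂ = 1/0.4281″ = 2.3359 pc.
M₁ = m₁ − 5 log₁₀ d₁ + 5 = 5.50 − 5.7382 + 5 = 4.7618.
M₂ = 7.32 − 1.8423 + 5 = 10.4777.
L₁/L₂ = 10^(0.4(M₂ − M₁)) = 10^(0.4 × 5.7159) = 10^2.28636 = 193.36.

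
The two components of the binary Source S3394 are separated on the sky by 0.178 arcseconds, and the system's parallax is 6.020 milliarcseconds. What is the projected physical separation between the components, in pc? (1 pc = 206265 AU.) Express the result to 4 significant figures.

0.0001434 pc

d = 1/p = 1/0.006020″ = 166.11 pc.
At distance d (pc), an angle of θ arcsec spans θ·d AU: s = 0.178 × 166.11 = 29.568 AU.
= 29.568 / 206265 = 0.00014335 pc.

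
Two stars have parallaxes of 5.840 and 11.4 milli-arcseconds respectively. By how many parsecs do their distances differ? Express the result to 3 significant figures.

d_A = 1/0.005840″ = 171.23 pc; d_B = 1/0.01140″ = 87.719 pc.
|d_B − d_A| = |87.719 − 171.23| = 83.511 pc.

83.5 pc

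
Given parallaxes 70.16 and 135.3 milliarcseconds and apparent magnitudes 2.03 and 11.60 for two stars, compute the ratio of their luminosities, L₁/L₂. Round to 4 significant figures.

d₁ = 1/p₁ = 1/0.07016″ = 14.253 pc; d₂ = 1/p₂ = 1/0.1353″ = 7.391 pc.
M₁ = m₁ − 5 log₁₀ d₁ + 5 = 2.03 − 5.7695 + 5 = 1.2605.
M₂ = 11.60 − 4.3435 + 5 = 12.2565.
L₁/L₂ = 10^(0.4(M₂ − M₁)) = 10^(0.4 × 10.9960) = 10^4.39840 = 25026.

L₁/L₂ = 25030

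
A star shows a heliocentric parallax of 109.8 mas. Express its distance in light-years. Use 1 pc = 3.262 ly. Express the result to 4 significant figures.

p = 109.8 mas = 0.1098 arcsec.
d = 1/p = 1/0.1098 = 9.1075 pc.
In light-years: 9.1075 × 3.262 = 29.709 ly.

29.71 light years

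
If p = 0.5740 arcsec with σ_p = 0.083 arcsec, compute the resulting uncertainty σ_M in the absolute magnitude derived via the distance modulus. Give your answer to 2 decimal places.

σ_M = 0.31 mag

M = m − 5 log₁₀ d + 5 = m + 5 log₁₀ p + 5, so ∂M/∂p = 5/(p ln 10).
σ_M = (5/ln 10) · (σ_p/p) = 2.1715 × 0.083/0.5740 = 2.1715 × 0.1446 = 0.314.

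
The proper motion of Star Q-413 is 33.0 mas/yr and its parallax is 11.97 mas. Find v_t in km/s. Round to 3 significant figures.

d = 1/p = 1/0.01197″ = 83.542 pc.
μ = 33.0 mas/yr = 0.0330 ″/yr.
v_t = 4.74 × μ × d = 4.74 × 0.0330 × 83.542 = 13.068 km/s.

13.1 km/s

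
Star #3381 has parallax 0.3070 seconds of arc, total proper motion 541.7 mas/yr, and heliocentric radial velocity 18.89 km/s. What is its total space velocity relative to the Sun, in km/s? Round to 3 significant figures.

20.7 km/s

d = 1/p = 1/0.3070″ = 3.2573 pc.
μ = 541.7 mas/yr = 0.5417 ″/yr.
v_t = 4.740 μ d = 4.740 × 0.5417 × 3.2573 = 8.3636 km/s.
v = √(v_r² + v_t²) = √(18.89² + 8.3636²) = √426.782 = 20.659 km/s.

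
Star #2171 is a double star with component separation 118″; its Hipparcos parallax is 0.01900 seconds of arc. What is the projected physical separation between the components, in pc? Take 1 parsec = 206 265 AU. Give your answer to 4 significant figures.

d = 1/p = 1/0.01900″ = 52.632 pc.
At distance d (pc), an angle of θ arcsec spans θ·d AU: s = 118 × 52.632 = 6210.6 AU.
= 6210.6 / 206265 = 0.030110 pc.

0.03011 pc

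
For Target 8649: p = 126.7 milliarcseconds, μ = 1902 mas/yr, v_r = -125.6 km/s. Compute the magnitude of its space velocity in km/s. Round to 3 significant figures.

d = 1/p = 1/0.1267″ = 7.8927 pc.
μ = 1902 mas/yr = 1.902 ″/yr.
v_t = 4.740 μ d = 4.740 × 1.902 × 7.8927 = 71.156 km/s.
v = √(v_r² + v_t²) = √((-125.6)² + 71.156²) = √20838.5 = 144.36 km/s.

144 km/s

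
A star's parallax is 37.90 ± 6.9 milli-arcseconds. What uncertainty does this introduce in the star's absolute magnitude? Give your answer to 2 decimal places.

σ_M = 0.40 mag

M = m − 5 log₁₀ d + 5 = m + 5 log₁₀ p + 5, so ∂M/∂p = 5/(p ln 10).
σ_M = (5/ln 10) · (σ_p/p) = 2.1715 × 6.9/37.90 = 2.1715 × 0.18206 = 0.39534.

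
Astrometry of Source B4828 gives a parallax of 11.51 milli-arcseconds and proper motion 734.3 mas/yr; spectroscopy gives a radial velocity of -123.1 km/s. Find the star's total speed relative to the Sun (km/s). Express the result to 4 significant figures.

d = 1/p = 1/0.01151″ = 86.881 pc.
μ = 734.3 mas/yr = 0.7343 ″/yr.
v_t = 4.740 μ d = 4.740 × 0.7343 × 86.881 = 302.4 km/s.
v = √(v_r² + v_t²) = √((-123.1)² + 302.4²) = √106599 = 326.5 km/s.

326.5 km/s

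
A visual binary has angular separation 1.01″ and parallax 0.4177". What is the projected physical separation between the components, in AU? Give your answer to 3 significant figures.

2.42 AU

d = 1/p = 1/0.4177″ = 2.3941 pc.
At distance d (pc), an angle of θ arcsec spans θ·d AU: s = 1.01 × 2.3941 = 2.418 AU.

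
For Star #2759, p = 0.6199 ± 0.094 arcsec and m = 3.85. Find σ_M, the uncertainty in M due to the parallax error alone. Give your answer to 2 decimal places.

M = m − 5 log₁₀ d + 5 = m + 5 log₁₀ p + 5, so ∂M/∂p = 5/(p ln 10).
σ_M = (5/ln 10) · (σ_p/p) = 2.1715 × 0.094/0.6199 = 2.1715 × 0.15164 = 0.32929.

σ_M = 0.33 mag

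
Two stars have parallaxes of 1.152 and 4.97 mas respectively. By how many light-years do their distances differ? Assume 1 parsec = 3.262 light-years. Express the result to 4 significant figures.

2175 ly

d_A = 1/0.001152″ = 868.06 pc; d_B = 1/0.004970″ = 201.21 pc.
|d_B − d_A| = |201.21 − 868.06| = 666.85 pc = 666.85 × 3.262 ly = 2175.3 ly.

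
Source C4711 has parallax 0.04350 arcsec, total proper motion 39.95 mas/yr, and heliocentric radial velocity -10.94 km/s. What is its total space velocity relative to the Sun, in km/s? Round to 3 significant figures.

d = 1/p = 1/0.04350″ = 22.989 pc.
μ = 39.95 mas/yr = 0.03995 ″/yr.
v_t = 4.740 μ d = 4.740 × 0.03995 × 22.989 = 4.3533 km/s.
v = √(v_r² + v_t²) = √((-10.94)² + 4.3533²) = √138.635 = 11.774 km/s.

11.8 km/s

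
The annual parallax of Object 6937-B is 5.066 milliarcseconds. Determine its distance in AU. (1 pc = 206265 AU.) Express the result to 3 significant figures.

p = 5.066 milliarcseconds = 0.005066 arcsec.
d = 1/p = 1/0.005066 = 197.39 pc.
In AU: 197.39 × 206265 = 4.0715 × 10^7 AU.

4.07 × 10^7 AU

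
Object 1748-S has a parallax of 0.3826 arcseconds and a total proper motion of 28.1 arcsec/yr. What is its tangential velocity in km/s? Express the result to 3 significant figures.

d = 1/p = 1/0.3826″ = 2.6137 pc.
v_t = 4.74 × μ × d = 4.74 × 28.1 × 2.6137 = 348.13 km/s.

348 km/s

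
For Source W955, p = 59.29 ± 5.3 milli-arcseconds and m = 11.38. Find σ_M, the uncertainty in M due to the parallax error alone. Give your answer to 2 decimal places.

σ_M = 0.19 mag

M = m − 5 log₁₀ d + 5 = m + 5 log₁₀ p + 5, so ∂M/∂p = 5/(p ln 10).
σ_M = (5/ln 10) · (σ_p/p) = 2.1715 × 5.3/59.29 = 2.1715 × 0.089391 = 0.19411.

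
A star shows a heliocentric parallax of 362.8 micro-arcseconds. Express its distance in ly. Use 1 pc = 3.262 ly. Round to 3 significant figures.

8990 ly

p = 362.8 micro-arcseconds = 0.0003628 arcsec.
d = 1/p = 1/0.0003628 = 2756.3 pc.
In light-years: 2756.3 × 3.262 = 8991.1 ly.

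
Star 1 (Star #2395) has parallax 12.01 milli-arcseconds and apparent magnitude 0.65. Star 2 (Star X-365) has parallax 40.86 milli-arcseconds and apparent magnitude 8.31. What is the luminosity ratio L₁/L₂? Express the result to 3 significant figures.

d₁ = 1/p₁ = 1/0.01201″ = 83.264 pc; d₂ = 1/p₂ = 1/0.04086″ = 24.474 pc.
M₁ = m₁ − 5 log₁₀ d₁ + 5 = 0.65 − 9.6023 + 5 = -3.9523.
M₂ = 8.31 − 6.9435 + 5 = 6.3665.
L₁/L₂ = 10^(0.4(M₂ − M₁)) = 10^(0.4 × 10.3188) = 10^4.12752 = 13413.

L₁/L₂ = 13400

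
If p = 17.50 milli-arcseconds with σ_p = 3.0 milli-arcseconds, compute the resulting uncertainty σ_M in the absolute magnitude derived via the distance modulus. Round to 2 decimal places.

M = m − 5 log₁₀ d + 5 = m + 5 log₁₀ p + 5, so ∂M/∂p = 5/(p ln 10).
σ_M = (5/ln 10) · (σ_p/p) = 2.1715 × 3.0/17.50 = 2.1715 × 0.17143 = 0.37226.

σ_M = 0.37 mag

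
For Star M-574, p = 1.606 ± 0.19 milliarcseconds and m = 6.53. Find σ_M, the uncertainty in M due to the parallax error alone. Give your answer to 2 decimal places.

M = m − 5 log₁₀ d + 5 = m + 5 log₁₀ p + 5, so ∂M/∂p = 5/(p ln 10).
σ_M = (5/ln 10) · (σ_p/p) = 2.1715 × 0.19/1.606 = 2.1715 × 0.11831 = 0.25691.

σ_M = 0.26 mag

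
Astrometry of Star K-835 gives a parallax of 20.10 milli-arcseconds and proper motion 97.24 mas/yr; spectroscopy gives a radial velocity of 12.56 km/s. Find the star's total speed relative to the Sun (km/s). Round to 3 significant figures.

26.1 km/s

d = 1/p = 1/0.02010″ = 49.751 pc.
μ = 97.24 mas/yr = 0.09724 ″/yr.
v_t = 4.740 μ d = 4.740 × 0.09724 × 49.751 = 22.931 km/s.
v = √(v_r² + v_t²) = √(12.56² + 22.931²) = √683.584 = 26.145 km/s.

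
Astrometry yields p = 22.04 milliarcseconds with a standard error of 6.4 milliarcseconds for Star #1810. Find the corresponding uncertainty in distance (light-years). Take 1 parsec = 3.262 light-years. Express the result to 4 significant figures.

d = 1/p, so σ_d = σ_p / p².
σ_d = 0.00640 / (0.02204)² = 0.00640 / 0.00048576 = 13.175 pc = 13.175 × 3.262 ly = 42.977 ly.

42.98 ly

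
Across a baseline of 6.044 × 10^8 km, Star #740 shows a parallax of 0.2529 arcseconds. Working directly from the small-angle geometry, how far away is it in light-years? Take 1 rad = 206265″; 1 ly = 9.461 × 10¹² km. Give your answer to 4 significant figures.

θ = 0.2529″ = 0.2529/206265 = 1.2261 × 10^-6 rad.
d = B/θ = (6.044 × 10^8) / (1.2261 × 10^-6) = 4.9295 × 10^14 km = (4.9295 × 10^14) / (9.461 × 10^12) ly = 52.103 ly.

52.10 ly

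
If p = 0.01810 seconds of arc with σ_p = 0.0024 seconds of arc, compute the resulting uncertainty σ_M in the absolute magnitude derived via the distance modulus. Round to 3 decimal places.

M = m − 5 log₁₀ d + 5 = m + 5 log₁₀ p + 5, so ∂M/∂p = 5/(p ln 10).
σ_M = (5/ln 10) · (σ_p/p) = 2.1715 × 0.0024/0.01810 = 2.1715 × 0.1326 = 0.28794.

σ_M = 0.288 mag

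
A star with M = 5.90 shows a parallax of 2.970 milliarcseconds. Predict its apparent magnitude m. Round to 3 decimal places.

d = 1/p = 1/0.002970″ = 336.7 pc.
m − M = 5 log₁₀ d − 5 = 5 log₁₀(336.7) − 5 = 12.6362 − 5 = 7.6362.
m = M + (m − M) = 5.90 + 7.6362 = 13.536.

m = 13.536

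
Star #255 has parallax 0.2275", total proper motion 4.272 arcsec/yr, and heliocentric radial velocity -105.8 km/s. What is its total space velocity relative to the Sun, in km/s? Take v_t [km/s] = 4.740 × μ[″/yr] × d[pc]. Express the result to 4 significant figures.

138.3 km/s

d = 1/p = 1/0.2275″ = 4.3956 pc.
v_t = 4.740 μ d = 4.740 × 4.272 × 4.3956 = 89.008 km/s.
v = √(v_r² + v_t²) = √((-105.8)² + 89.008²) = √19116.1 = 138.26 km/s.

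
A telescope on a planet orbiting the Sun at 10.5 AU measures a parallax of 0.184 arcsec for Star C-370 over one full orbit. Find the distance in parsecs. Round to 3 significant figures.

57.1 pc

With baseline B (in AU) and parallax p (in arcsec), d = B/p parsecs.
d = 10.5 / 0.184 = 57.065 pc.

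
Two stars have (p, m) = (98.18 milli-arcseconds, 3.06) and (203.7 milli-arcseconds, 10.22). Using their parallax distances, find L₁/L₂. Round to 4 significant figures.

L₁/L₂ = 3147

d₁ = 1/p₁ = 1/0.09818″ = 10.185 pc; d₂ = 1/p₂ = 1/0.2037″ = 4.9092 pc.
M₁ = m₁ − 5 log₁₀ d₁ + 5 = 3.06 − 5.0398 + 5 = 3.0202.
M₂ = 10.22 − 3.4551 + 5 = 11.7649.
L₁/L₂ = 10^(0.4(M₂ − M₁)) = 10^(0.4 × 8.7447) = 10^3.49788 = 3146.9.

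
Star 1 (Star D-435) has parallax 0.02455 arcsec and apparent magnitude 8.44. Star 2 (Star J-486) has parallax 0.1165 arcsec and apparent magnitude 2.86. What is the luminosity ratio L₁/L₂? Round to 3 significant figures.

d₁ = 1/p₁ = 1/0.02455″ = 40.733 pc; d₂ = 1/p₂ = 1/0.1165″ = 8.5837 pc.
M₁ = m₁ − 5 log₁₀ d₁ + 5 = 8.44 − 8.0497 + 5 = 5.3903.
M₂ = 2.86 − 4.6684 + 5 = 3.1916.
L₁/L₂ = 10^(0.4(M₂ − M₁)) = 10^(0.4 × (-2.1987)) = 10^(-0.87948) = 0.13198.

L₁/L₂ = 0.132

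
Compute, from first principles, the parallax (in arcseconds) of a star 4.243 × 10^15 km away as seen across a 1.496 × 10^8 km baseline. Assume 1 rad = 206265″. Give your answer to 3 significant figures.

θ ≈ B/d = (1.496 × 10^8) / (4.243 × 10^15) = 3.5258 × 10^-8 rad.
In arcseconds: 3.5258 × 10^-8 × 206265 = 0.0072725″.

0.00727 arcsec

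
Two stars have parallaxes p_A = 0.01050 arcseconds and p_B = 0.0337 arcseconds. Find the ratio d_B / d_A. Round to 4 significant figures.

Since d = 1/p, d_B/d_A = p_A/p_B.
= 0.01050 / 0.0337 = 0.31157.

0.3116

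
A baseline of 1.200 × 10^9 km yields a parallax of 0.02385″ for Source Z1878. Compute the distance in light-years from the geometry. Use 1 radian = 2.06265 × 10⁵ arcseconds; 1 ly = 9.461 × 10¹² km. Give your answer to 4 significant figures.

1097 ly

θ = 0.02385″ = 0.02385/206265 = 1.1563 × 10^-7 rad.
d = B/θ = (1.200 × 10^9) / (1.1563 × 10^-7) = 1.0378 × 10^16 km = (1.0378 × 10^16) / (9.461 × 10^12) ly = 1096.9 ly.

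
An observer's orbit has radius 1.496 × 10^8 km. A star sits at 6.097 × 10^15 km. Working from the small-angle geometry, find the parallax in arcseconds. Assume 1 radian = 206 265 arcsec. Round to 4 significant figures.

θ ≈ B/d = (1.496 × 10^8) / (6.097 × 10^15) = 2.4537 × 10^-8 rad.
In arcseconds: 2.4537 × 10^-8 × 206265 = 0.0050611″.

0.005061 arcsec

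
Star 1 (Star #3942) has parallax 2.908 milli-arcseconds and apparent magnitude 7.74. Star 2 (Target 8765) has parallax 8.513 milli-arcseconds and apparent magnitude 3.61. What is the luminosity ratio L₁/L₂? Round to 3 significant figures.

L₁/L₂ = 0.191

d₁ = 1/p₁ = 1/0.002908″ = 343.88 pc; d₂ = 1/p₂ = 1/0.008513″ = 117.47 pc.
M₁ = m₁ − 5 log₁₀ d₁ + 5 = 7.74 − 12.6820 + 5 = 0.0580.
M₂ = 3.61 − 10.3496 + 5 = -1.7396.
L₁/L₂ = 10^(0.4(M₂ − M₁)) = 10^(0.4 × (-1.7976)) = 10^(-0.71904) = 0.19097.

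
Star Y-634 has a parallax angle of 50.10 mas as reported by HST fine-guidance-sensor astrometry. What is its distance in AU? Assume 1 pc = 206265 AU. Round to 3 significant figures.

p = 50.10 mas = 0.05010 arcsec.
d = 1/p = 1/0.05010 = 19.96 pc.
In AU: 19.96 × 206265 = 4.1170 × 10^6 AU.

4.12 × 10^6 AU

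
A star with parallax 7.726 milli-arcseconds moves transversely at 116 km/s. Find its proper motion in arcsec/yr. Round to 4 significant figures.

0.1891 arcsec/yr

d = 1/p = 1/0.007726″ = 129.43 pc.
μ = v_t / (4.74 d) = 116 / (4.74 × 129.43) = 116 / 613.5 = 0.18908 ″/yr.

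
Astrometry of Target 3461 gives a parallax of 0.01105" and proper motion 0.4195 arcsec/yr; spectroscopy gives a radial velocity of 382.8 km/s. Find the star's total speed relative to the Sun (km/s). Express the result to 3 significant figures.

423 km/s

d = 1/p = 1/0.01105″ = 90.498 pc.
v_t = 4.740 μ d = 4.740 × 0.4195 × 90.498 = 179.95 km/s.
v = √(v_r² + v_t²) = √(382.8² + 179.95²) = √178918 = 422.99 km/s.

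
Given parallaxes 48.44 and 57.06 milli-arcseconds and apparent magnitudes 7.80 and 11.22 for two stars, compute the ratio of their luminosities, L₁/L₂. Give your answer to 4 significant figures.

L₁/L₂ = 32.38

d₁ = 1/p₁ = 1/0.04844″ = 20.644 pc; d₂ = 1/p₂ = 1/0.05706″ = 17.525 pc.
M₁ = m₁ − 5 log₁₀ d₁ + 5 = 7.80 − 6.5740 + 5 = 6.2260.
M₂ = 11.22 − 6.2183 + 5 = 10.0017.
L₁/L₂ = 10^(0.4(M₂ − M₁)) = 10^(0.4 × 3.7757) = 10^1.51028 = 32.38.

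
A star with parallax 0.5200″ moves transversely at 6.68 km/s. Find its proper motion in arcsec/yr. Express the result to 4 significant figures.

d = 1/p = 1/0.5200″ = 1.9231 pc.
μ = v_t / (4.74 d) = 6.68 / (4.74 × 1.9231) = 6.68 / 9.1155 = 0.73282 ″/yr.

0.7328 arcsec/yr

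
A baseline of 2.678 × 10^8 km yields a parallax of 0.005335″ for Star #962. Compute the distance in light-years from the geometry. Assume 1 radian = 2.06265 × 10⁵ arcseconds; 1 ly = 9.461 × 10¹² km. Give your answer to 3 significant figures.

1090 ly

θ = 0.005335″ = 0.005335/206265 = 2.5865 × 10^-8 rad.
d = B/θ = (2.678 × 10^8) / (2.5865 × 10^-8) = 1.0354 × 10^16 km = (1.0354 × 10^16) / (9.461 × 10^12) ly = 1094.4 ly.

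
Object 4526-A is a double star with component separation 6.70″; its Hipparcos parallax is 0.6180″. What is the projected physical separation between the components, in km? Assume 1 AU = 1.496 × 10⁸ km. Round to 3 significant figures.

d = 1/p = 1/0.6180″ = 1.6181 pc.
At distance d (pc), an angle of θ arcsec spans θ·d AU: s = 6.70 × 1.6181 = 10.841 AU.
= 10.841 × 1.496 × 10⁸ km = 1.6218 × 10^9 km.

1.62 × 10^9 km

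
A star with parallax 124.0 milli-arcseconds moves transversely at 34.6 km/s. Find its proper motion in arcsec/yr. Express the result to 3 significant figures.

d = 1/p = 1/0.1240″ = 8.0645 pc.
μ = v_t / (4.74 d) = 34.6 / (4.74 × 8.0645) = 34.6 / 38.226 = 0.90514 ″/yr.

0.905 arcsec/yr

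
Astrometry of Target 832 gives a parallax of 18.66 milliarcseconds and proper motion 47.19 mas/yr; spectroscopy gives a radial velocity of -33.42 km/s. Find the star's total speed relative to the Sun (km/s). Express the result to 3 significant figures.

d = 1/p = 1/0.01866″ = 53.591 pc.
μ = 47.19 mas/yr = 0.04719 ″/yr.
v_t = 4.740 μ d = 4.740 × 0.04719 × 53.591 = 11.987 km/s.
v = √(v_r² + v_t²) = √((-33.42)² + 11.987²) = √1260.58 = 35.505 km/s.

35.5 km/s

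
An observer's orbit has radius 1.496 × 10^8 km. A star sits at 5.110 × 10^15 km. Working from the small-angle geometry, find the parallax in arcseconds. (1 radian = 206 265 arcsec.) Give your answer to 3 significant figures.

0.00604 arcsec

θ ≈ B/d = (1.496 × 10^8) / (5.110 × 10^15) = 2.9276 × 10^-8 rad.
In arcseconds: 2.9276 × 10^-8 × 206265 = 0.0060386″.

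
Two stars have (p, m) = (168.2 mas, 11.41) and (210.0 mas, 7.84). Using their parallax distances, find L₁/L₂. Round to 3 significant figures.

d₁ = 1/p₁ = 1/0.1682″ = 5.9453 pc; d₂ = 1/p₂ = 1/0.2100″ = 4.7619 pc.
M₁ = m₁ − 5 log₁₀ d₁ + 5 = 11.41 − 3.8709 + 5 = 12.5391.
M₂ = 7.84 − 3.3889 + 5 = 9.4511.
L₁/L₂ = 10^(0.4(M₂ − M₁)) = 10^(0.4 × (-3.0880)) = 10^(-1.23520) = 0.058184.

L₁/L₂ = 0.0582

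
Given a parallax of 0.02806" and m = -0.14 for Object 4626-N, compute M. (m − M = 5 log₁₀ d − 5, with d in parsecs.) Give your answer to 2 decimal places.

d = 1/p = 1/0.02806″ = 35.638 pc.
m − M = 5 log₁₀(35.638) − 5 = 7.7596 − 5 = 2.7596.
M = m − (m − M) = -0.14 − 2.7596 = -2.90.

M = -2.90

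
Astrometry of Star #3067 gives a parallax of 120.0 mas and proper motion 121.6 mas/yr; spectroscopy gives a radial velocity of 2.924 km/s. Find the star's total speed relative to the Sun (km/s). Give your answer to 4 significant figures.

d = 1/p = 1/0.1200″ = 8.3333 pc.
μ = 121.6 mas/yr = 0.1216 ″/yr.
v_t = 4.740 μ d = 4.740 × 0.1216 × 8.3333 = 4.8032 km/s.
v = √(v_r² + v_t²) = √(2.924² + 4.8032²) = √31.6205 = 5.6232 km/s.

5.623 km/s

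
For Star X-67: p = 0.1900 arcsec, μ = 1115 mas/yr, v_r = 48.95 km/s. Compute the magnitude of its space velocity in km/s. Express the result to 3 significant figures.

d = 1/p = 1/0.1900″ = 5.2632 pc.
μ = 1115 mas/yr = 1.115 ″/yr.
v_t = 4.740 μ d = 4.740 × 1.115 × 5.2632 = 27.817 km/s.
v = √(v_r² + v_t²) = √(48.95² + 27.817²) = √3169.89 = 56.302 km/s.

56.3 km/s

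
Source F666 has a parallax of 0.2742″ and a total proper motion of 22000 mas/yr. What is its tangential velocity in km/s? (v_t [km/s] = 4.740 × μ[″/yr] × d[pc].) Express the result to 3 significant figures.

d = 1/p = 1/0.2742″ = 3.647 pc.
μ = 22000 mas/yr = 22.0 ″/yr.
v_t = 4.74 × μ × d = 4.74 × 22.0 × 3.647 = 380.31 km/s.

380 km/s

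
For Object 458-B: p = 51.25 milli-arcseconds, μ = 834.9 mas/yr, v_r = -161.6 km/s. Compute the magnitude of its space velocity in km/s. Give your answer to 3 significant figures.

d = 1/p = 1/0.05125″ = 19.512 pc.
μ = 834.9 mas/yr = 0.8349 ″/yr.
v_t = 4.740 μ d = 4.740 × 0.8349 × 19.512 = 77.217 km/s.
v = √(v_r² + v_t²) = √((-161.6)² + 77.217²) = √32077 = 179.1 km/s.

179 km/s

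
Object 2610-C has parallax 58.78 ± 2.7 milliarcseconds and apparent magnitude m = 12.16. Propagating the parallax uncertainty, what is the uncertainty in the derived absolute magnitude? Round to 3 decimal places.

σ_M = 0.100 mag

M = m − 5 log₁₀ d + 5 = m + 5 log₁₀ p + 5, so ∂M/∂p = 5/(p ln 10).
σ_M = (5/ln 10) · (σ_p/p) = 2.1715 × 2.7/58.78 = 2.1715 × 0.045934 = 0.099746.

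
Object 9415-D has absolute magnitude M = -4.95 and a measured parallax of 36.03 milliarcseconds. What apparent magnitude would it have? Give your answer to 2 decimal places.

m = -2.73

d = 1/p = 1/0.03603″ = 27.755 pc.
m − M = 5 log₁₀ d − 5 = 5 log₁₀(27.755) − 5 = 7.2167 − 5 = 2.2167.
m = M + (m − M) = -4.95 + 2.2167 = -2.73.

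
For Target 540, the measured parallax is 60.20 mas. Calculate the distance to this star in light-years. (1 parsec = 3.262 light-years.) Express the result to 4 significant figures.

p = 60.20 mas = 0.06020 arcsec.
d = 1/p = 1/0.06020 = 16.611 pc.
In light-years: 16.611 × 3.262 = 54.185 ly.

54.19 light years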